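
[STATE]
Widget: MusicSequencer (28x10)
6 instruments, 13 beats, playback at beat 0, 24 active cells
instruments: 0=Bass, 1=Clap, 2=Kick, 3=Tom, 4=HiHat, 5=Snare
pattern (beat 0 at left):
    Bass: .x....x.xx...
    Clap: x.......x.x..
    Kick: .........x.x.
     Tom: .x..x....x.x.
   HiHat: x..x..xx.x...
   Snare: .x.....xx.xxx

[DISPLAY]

      ▼123456789012         
  Bass·█····█·██···         
  Clap█·······█·█··         
  Kick·········█·█·         
   Tom·█··█····█·█·         
 HiHat█··█··██·█···         
 Snare·█·····██·███         
                            
                            
                            


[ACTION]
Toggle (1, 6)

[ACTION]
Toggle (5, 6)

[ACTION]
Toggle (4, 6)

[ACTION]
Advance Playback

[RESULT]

      0▼23456789012         
  Bass·█····█·██···         
  Clap█·····█·█·█··         
  Kick·········█·█·         
   Tom·█··█····█·█·         
 HiHat█··█···█·█···         
 Snare·█····███·███         
                            
                            
                            


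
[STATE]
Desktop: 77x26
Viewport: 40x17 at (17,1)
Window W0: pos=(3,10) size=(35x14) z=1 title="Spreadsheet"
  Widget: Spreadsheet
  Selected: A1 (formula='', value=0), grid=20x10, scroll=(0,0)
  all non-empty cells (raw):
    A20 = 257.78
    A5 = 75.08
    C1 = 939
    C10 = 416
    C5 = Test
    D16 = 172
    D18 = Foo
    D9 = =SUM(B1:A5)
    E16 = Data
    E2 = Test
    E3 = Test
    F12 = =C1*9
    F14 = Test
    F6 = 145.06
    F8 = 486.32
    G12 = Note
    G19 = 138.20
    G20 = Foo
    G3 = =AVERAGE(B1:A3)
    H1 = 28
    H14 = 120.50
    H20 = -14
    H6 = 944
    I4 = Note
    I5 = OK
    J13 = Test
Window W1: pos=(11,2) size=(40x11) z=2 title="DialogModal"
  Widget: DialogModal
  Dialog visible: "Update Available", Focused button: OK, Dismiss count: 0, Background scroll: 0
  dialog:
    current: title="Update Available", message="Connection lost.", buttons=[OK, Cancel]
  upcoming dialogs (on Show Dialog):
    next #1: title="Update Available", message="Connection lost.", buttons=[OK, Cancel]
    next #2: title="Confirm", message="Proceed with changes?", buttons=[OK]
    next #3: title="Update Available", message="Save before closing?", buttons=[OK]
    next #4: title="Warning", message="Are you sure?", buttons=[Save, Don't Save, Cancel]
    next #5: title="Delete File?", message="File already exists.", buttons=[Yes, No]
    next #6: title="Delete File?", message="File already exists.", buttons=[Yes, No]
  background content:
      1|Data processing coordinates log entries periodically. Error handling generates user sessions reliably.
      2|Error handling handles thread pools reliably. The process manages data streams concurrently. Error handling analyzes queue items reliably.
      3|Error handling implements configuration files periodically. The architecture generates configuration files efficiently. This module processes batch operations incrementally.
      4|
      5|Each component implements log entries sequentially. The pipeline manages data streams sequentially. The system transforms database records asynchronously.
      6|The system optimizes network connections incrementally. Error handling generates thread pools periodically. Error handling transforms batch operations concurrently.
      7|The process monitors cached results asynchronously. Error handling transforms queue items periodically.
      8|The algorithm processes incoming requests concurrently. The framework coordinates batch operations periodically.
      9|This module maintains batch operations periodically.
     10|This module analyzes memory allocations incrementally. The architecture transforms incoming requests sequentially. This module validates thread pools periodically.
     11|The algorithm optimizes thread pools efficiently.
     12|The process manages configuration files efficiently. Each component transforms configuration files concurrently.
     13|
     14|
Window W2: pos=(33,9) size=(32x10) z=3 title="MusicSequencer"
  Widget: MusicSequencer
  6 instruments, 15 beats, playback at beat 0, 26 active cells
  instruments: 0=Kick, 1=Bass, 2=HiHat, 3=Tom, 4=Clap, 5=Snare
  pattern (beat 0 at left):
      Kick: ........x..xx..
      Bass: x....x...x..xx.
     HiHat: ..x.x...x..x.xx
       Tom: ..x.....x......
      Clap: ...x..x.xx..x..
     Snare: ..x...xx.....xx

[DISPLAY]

                                        
━━━━━━━━━━━━━━━━━━━━━━━━━━━━━━━━━┓      
ogModal                          ┃      
─────────────────────────────────┨      
processing coordinates log entrie┃      
 han┌──────────────────┐ pools re┃      
 han│ Update Available │figuratio┃      
    │ Connection lost. │         ┃      
comp│  [OK]  Can┏━━━━━━━━━━━━━━━━━━━━━━━
yste└───────────┃ MusicSequencer        
rocess monitors ┠───────────────────────
━━━━━━━━━━━━━━━━┃      ▼12345678901234  
                ┃  Kick········█··██··  
  B       C     ┃  Bass█····█···█··██·  
----------------┃ HiHat··█·█···█··█·██  
      0     939 ┃   Tom··█·····█······  
      0       0 ┃  Clap···█··█·██··█··  


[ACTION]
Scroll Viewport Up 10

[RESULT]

                                        
                                        
━━━━━━━━━━━━━━━━━━━━━━━━━━━━━━━━━┓      
ogModal                          ┃      
─────────────────────────────────┨      
processing coordinates log entrie┃      
 han┌──────────────────┐ pools re┃      
 han│ Update Available │figuratio┃      
    │ Connection lost. │         ┃      
comp│  [OK]  Can┏━━━━━━━━━━━━━━━━━━━━━━━
yste└───────────┃ MusicSequencer        
rocess monitors ┠───────────────────────
━━━━━━━━━━━━━━━━┃      ▼12345678901234  
                ┃  Kick········█··██··  
  B       C     ┃  Bass█····█···█··██·  
----------------┃ HiHat··█·█···█··█·██  
      0     939 ┃   Tom··█·····█······  


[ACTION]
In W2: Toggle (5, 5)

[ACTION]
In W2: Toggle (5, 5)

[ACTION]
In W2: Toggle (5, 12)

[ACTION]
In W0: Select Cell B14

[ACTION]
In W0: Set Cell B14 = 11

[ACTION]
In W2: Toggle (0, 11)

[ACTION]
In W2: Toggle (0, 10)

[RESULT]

                                        
                                        
━━━━━━━━━━━━━━━━━━━━━━━━━━━━━━━━━┓      
ogModal                          ┃      
─────────────────────────────────┨      
processing coordinates log entrie┃      
 han┌──────────────────┐ pools re┃      
 han│ Update Available │figuratio┃      
    │ Connection lost. │         ┃      
comp│  [OK]  Can┏━━━━━━━━━━━━━━━━━━━━━━━
yste└───────────┃ MusicSequencer        
rocess monitors ┠───────────────────────
━━━━━━━━━━━━━━━━┃      ▼12345678901234  
                ┃  Kick········█·█·█··  
  B       C     ┃  Bass█····█···█··██·  
----------------┃ HiHat··█·█···█··█·██  
      0     939 ┃   Tom··█·····█······  


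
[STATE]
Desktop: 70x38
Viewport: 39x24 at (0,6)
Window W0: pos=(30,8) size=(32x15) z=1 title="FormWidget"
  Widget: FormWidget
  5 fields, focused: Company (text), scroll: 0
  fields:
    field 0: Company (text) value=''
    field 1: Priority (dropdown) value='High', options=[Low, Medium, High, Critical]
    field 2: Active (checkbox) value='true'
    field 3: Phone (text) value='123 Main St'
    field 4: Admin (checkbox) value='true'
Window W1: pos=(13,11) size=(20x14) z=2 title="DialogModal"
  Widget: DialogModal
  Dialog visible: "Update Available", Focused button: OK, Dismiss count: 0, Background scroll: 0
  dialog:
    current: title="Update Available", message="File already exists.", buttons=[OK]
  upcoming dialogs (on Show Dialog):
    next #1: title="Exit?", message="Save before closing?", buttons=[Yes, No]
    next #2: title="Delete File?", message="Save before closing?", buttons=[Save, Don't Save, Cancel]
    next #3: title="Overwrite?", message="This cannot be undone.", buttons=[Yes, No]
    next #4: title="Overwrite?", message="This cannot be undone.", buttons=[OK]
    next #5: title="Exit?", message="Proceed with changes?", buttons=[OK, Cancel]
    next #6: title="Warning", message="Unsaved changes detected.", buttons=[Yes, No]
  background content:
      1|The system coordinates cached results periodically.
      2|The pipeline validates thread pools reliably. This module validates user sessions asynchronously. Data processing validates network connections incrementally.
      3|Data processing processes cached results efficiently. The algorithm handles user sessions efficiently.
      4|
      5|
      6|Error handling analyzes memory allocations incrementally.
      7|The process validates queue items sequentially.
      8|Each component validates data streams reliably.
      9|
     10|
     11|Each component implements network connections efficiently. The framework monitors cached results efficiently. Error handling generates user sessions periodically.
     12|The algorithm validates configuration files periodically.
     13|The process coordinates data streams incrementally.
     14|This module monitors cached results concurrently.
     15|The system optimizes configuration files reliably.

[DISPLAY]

                                       
                                       
                              ┏━━━━━━━━
                              ┃ FormWid
                              ┠────────
             ┏━━━━━━━━━━━━━━━━━━┓Compan
             ┃ DialogModal      ┃Priori
             ┠──────────────────┨Active
             ┃The system coordin┃Phone:
             ┃The pipeline valid┃Admin:
             ┃Da┌────────────┐pr┃      
             ┃  │Update Avail│  ┃      
             ┃  │File already│  ┃      
             ┃Er│    [OK]    │na┃      
             ┃Th└────────────┘da┃      
             ┃Each component val┃      
             ┃                  ┃━━━━━━
             ┃                  ┃      
             ┗━━━━━━━━━━━━━━━━━━┛      
                                       
                                       
                                       
                                       
                                       


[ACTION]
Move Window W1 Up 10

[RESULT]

             ┃Da┌────────────┐pr┃      
             ┃  │Update Avail│  ┃      
             ┃  │File already│  ┃━━━━━━
             ┃Er│    [OK]    │na┃ormWid
             ┃Th└────────────┘da┃──────
             ┃Each component val┃Compan
             ┃                  ┃Priori
             ┃                  ┃Active
             ┗━━━━━━━━━━━━━━━━━━┛Phone:
                              ┃  Admin:
                              ┃        
                              ┃        
                              ┃        
                              ┃        
                              ┃        
                              ┃        
                              ┗━━━━━━━━
                                       
                                       
                                       
                                       
                                       
                                       
                                       


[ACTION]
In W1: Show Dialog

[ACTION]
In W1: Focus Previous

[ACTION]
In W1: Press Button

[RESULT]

             ┃Data processing pr┃      
             ┃                  ┃      
             ┃                  ┃━━━━━━
             ┃Error handling ana┃ormWid
             ┃The process valida┃──────
             ┃Each component val┃Compan
             ┃                  ┃Priori
             ┃                  ┃Active
             ┗━━━━━━━━━━━━━━━━━━┛Phone:
                              ┃  Admin:
                              ┃        
                              ┃        
                              ┃        
                              ┃        
                              ┃        
                              ┃        
                              ┗━━━━━━━━
                                       
                                       
                                       
                                       
                                       
                                       
                                       


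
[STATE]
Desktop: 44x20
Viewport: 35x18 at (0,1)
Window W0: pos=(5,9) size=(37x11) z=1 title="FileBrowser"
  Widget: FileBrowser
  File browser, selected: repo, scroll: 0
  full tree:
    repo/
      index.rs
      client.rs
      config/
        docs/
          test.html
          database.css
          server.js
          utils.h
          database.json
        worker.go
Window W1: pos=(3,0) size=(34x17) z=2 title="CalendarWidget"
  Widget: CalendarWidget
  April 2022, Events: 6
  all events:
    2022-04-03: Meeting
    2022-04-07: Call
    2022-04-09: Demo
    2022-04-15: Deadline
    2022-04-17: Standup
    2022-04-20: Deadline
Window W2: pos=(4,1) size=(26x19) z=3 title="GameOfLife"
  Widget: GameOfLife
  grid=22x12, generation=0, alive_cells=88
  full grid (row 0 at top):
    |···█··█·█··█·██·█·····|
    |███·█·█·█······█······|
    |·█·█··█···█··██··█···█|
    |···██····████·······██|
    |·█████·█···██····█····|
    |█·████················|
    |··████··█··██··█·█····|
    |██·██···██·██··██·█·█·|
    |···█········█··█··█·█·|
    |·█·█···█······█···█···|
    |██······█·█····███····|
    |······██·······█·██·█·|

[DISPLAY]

   ┃┏━━━━━━━━━━━━━━━━━━━━━━━━┓     
   ┠┃ GameOfLife             ┃─────
   ┃┠────────────────────────┨     
   ┃┃Gen: 0                  ┃     
   ┃┃···█··█·█··█·██·█·····  ┃     
   ┃┃███·█·█·█······█······  ┃     
   ┃┃·█·█··█···█··██··█···█  ┃     
   ┃┃···██····████·······██  ┃     
   ┃┃·█████·█···██····█····  ┃     
   ┃┃█·████················  ┃     
   ┃┃··████··█··██··█·█····  ┃     
   ┃┃██·██···██·██··██·█·█·  ┃     
   ┃┃···█········█··█··█·█·  ┃     
   ┃┃·█·█···█······█···█···  ┃     
   ┃┃██······█·█····███····  ┃     
   ┗┃······██·······█·██·█·  ┃━━━━━
    ┃                        ┃     
    ┃                        ┃     


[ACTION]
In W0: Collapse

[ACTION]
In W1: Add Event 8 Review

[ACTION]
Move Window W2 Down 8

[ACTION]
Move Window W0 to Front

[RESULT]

   ┃┏━━━━━━━━━━━━━━━━━━━━━━━━┓     
   ┠┃ GameOfLife             ┃─────
   ┃┠────────────────────────┨     
   ┃┃Gen: 0                  ┃     
   ┃┃···█··█·█··█·██·█·····  ┃     
   ┃┃███·█·█·█······█······  ┃     
   ┃┃·█·█··█···█··██··█···█  ┃     
   ┃┃···██····████·······██  ┃     
   ┃┃┏━━━━━━━━━━━━━━━━━━━━━━━━━━━━━
   ┃┃┃ FileBrowser                 
   ┃┃┠─────────────────────────────
   ┃┃┃> [+] repo/                  
   ┃┃┃                             
   ┃┃┃                             
   ┃┃┃                             
   ┗┃┃                             
    ┃┃                             
    ┃┃                             


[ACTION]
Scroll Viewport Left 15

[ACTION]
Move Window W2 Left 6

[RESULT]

┏━━━━━━━━━━━━━━━━━━━━━━━━┓         
┃ GameOfLife             ┃─────────
┠────────────────────────┨         
┃Gen: 0                  ┃         
┃···█··█·█··█·██·█·····  ┃         
┃███·█·█·█······█······  ┃0        
┃·█·█··█···█··██··█···█  ┃         
┃···██····████·······██  ┃         
┃·███┏━━━━━━━━━━━━━━━━━━━━━━━━━━━━━
┃█·██┃ FileBrowser                 
┃··██┠─────────────────────────────
┃██·█┃> [+] repo/                  
┃···█┃                             
┃·█·█┃                             
┃██··┃                             
┃····┃                             
┃    ┃                             
┃    ┃                             


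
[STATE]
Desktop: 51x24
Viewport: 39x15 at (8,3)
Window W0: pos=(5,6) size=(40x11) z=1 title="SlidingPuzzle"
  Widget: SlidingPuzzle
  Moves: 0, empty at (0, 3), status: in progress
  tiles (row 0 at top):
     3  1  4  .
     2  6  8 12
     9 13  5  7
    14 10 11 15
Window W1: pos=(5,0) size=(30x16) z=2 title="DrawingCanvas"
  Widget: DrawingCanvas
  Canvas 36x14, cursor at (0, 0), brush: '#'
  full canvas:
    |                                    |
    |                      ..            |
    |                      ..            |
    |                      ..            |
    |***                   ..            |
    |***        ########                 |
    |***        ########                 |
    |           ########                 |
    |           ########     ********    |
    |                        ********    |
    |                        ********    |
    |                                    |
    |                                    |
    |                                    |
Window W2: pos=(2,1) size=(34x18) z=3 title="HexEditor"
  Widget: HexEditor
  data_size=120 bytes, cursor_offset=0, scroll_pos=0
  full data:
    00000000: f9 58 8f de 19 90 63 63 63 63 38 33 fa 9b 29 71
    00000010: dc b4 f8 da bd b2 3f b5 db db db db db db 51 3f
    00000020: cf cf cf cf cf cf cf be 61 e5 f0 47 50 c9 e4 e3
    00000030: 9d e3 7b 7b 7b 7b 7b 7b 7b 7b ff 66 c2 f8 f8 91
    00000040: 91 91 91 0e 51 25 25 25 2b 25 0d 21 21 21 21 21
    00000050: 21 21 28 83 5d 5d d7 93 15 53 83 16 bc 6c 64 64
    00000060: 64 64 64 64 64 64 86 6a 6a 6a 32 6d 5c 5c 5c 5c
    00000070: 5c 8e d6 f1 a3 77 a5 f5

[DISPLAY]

───────────────────────────┨           
000  F9 58 8f de 19 90 63 6┃           
010  dc b4 f8 da bd b2 3f b┃           
020  cf cf cf cf cf cf cf b┃━━━━━━━━┓  
030  9d e3 7b 7b 7b 7b 7b 7┃        ┃  
040  91 91 91 0e 51 25 25 2┃────────┨  
050  21 21 28 83 5d 5d d7 9┃        ┃  
060  64 64 64 64 64 64 86 6┃        ┃  
070  5c 8e d6 f1 a3 77 a5 f┃        ┃  
                           ┃        ┃  
                           ┃        ┃  
                           ┃        ┃  
                           ┃        ┃  
                           ┃━━━━━━━━┛  
                           ┃           


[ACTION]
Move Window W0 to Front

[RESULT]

───────────────────────────┨           
000  F9 58 8f de 19 90 63 6┃           
010  dc b4 f8 da bd b2 3f b┃           
━━━━━━━━━━━━━━━━━━━━━━━━━━━━━━━━━━━━┓  
lidingPuzzle                        ┃  
────────────────────────────────────┨  
───┬────┬────┬────┐                 ┃  
 3 │  1 │  4 │    │                 ┃  
───┼────┼────┼────┤                 ┃  
 2 │  6 │  8 │ 12 │                 ┃  
───┼────┼────┼────┤                 ┃  
 9 │ 13 │  5 │  7 │                 ┃  
───┼────┼────┼────┤                 ┃  
━━━━━━━━━━━━━━━━━━━━━━━━━━━━━━━━━━━━┛  
                           ┃           


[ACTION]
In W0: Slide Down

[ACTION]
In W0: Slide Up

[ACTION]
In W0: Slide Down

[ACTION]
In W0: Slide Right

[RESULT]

───────────────────────────┨           
000  F9 58 8f de 19 90 63 6┃           
010  dc b4 f8 da bd b2 3f b┃           
━━━━━━━━━━━━━━━━━━━━━━━━━━━━━━━━━━━━┓  
lidingPuzzle                        ┃  
────────────────────────────────────┨  
───┬────┬────┬────┐                 ┃  
 3 │  1 │    │  4 │                 ┃  
───┼────┼────┼────┤                 ┃  
 2 │  6 │  8 │ 12 │                 ┃  
───┼────┼────┼────┤                 ┃  
 9 │ 13 │  5 │  7 │                 ┃  
───┼────┼────┼────┤                 ┃  
━━━━━━━━━━━━━━━━━━━━━━━━━━━━━━━━━━━━┛  
                           ┃           


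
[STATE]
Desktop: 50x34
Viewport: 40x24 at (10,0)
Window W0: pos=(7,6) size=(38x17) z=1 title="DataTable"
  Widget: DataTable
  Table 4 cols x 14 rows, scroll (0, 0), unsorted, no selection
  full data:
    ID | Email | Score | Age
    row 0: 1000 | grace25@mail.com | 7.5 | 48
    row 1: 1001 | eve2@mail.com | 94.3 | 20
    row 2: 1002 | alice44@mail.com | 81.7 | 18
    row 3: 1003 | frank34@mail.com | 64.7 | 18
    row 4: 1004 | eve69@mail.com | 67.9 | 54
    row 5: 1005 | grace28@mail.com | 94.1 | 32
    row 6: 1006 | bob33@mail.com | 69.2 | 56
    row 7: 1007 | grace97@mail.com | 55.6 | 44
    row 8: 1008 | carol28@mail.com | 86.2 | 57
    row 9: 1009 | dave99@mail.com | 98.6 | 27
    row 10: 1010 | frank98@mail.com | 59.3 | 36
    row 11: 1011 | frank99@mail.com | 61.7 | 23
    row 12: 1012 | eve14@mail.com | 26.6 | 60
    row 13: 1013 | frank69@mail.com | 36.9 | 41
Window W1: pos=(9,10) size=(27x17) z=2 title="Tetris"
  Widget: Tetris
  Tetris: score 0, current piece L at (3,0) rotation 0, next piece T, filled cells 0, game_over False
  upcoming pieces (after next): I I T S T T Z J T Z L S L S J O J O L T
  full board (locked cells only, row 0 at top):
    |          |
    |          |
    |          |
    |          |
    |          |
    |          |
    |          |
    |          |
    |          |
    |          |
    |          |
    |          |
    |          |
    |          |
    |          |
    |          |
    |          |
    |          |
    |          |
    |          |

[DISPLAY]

                                        
                                        
                                        
                                        
                                        
                                        
━━━━━━━━━━━━━━━━━━━━━━━━━━━━━━━━━━┓     
ataTable                          ┃     
──────────────────────────────────┨     
  │Email           │Score│Age     ┃     
━━━━━━━━━━━━━━━━━━━━━━━━━┓───     ┃     
 Tetris                  ┃48      ┃     
─────────────────────────┨20      ┃     
          │Next:         ┃18      ┃     
          │ ▒            ┃18      ┃     
          │▒▒▒           ┃54      ┃     
          │              ┃32      ┃     
          │              ┃56      ┃     
          │              ┃44      ┃     
          │Score:        ┃57      ┃     
          │0             ┃27      ┃     
          │              ┃36      ┃     
          │              ┃━━━━━━━━┛     
          │              ┃              


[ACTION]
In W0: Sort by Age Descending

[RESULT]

                                        
                                        
                                        
                                        
                                        
                                        
━━━━━━━━━━━━━━━━━━━━━━━━━━━━━━━━━━┓     
ataTable                          ┃     
──────────────────────────────────┨     
  │Email           │Score│Ag▼     ┃     
━━━━━━━━━━━━━━━━━━━━━━━━━┓───     ┃     
 Tetris                  ┃60      ┃     
─────────────────────────┨57      ┃     
          │Next:         ┃56      ┃     
          │ ▒            ┃54      ┃     
          │▒▒▒           ┃48      ┃     
          │              ┃44      ┃     
          │              ┃41      ┃     
          │              ┃36      ┃     
          │Score:        ┃32      ┃     
          │0             ┃27      ┃     
          │              ┃23      ┃     
          │              ┃━━━━━━━━┛     
          │              ┃              


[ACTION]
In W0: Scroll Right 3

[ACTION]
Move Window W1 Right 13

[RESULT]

                                        
                                        
                                        
                                        
                                        
                                        
━━━━━━━━━━━━━━━━━━━━━━━━━━━━━━━━━━┓     
ataTable                          ┃     
──────────────────────────────────┨     
  │Email           │Score│Ag▼     ┃     
──┼─────────┏━━━━━━━━━━━━━━━━━━━━━━━━━┓ 
12│eve14@mai┃ Tetris                  ┃ 
08│carol28@m┠─────────────────────────┨ 
06│bob33@mai┃          │Next:         ┃ 
04│eve69@mai┃          │ ▒            ┃ 
00│grace25@m┃          │▒▒▒           ┃ 
07│grace97@m┃          │              ┃ 
13│frank69@m┃          │              ┃ 
10│frank98@m┃          │              ┃ 
05│grace28@m┃          │Score:        ┃ 
09│dave99@ma┃          │0             ┃ 
11│frank99@m┃          │              ┃ 
━━━━━━━━━━━━┃          │              ┃ 
            ┃          │              ┃ 


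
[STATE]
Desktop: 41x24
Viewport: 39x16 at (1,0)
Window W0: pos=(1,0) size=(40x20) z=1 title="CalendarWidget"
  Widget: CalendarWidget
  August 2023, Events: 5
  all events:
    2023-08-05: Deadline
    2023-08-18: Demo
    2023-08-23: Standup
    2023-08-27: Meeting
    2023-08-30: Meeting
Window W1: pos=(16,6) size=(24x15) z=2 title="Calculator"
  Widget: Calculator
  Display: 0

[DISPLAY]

┏━━━━━━━━━━━━━━━━━━━━━━━━━━━━━━━━━━━━━━
┃ CalendarWidget                       
┠──────────────────────────────────────
┃             August 2023              
┃Mo Tu We Th Fr Sa Su                  
┃    1  2  3  4  5*  6                 
┃ 7  8  9 10 11┏━━━━━━━━━━━━━━━━━━━━━━┓
┃14 15 16 17 18┃ Calculator           ┃
┃21 22 23* 24 2┠──────────────────────┨
┃28 29 30* 31  ┃                     0┃
┃              ┃┌───┬───┬───┬───┐     ┃
┃              ┃│ 7 │ 8 │ 9 │ ÷ │     ┃
┃              ┃├───┼───┼───┼───┤     ┃
┃              ┃│ 4 │ 5 │ 6 │ × │     ┃
┃              ┃├───┼───┼───┼───┤     ┃
┃              ┃│ 1 │ 2 │ 3 │ - │     ┃


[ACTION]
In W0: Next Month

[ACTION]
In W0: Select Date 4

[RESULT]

┏━━━━━━━━━━━━━━━━━━━━━━━━━━━━━━━━━━━━━━
┃ CalendarWidget                       
┠──────────────────────────────────────
┃            September 2023            
┃Mo Tu We Th Fr Sa Su                  
┃             1  2  3                  
┃[ 4]  5  6  7 ┏━━━━━━━━━━━━━━━━━━━━━━┓
┃11 12 13 14 15┃ Calculator           ┃
┃18 19 20 21 22┠──────────────────────┨
┃25 26 27 28 29┃                     0┃
┃              ┃┌───┬───┬───┬───┐     ┃
┃              ┃│ 7 │ 8 │ 9 │ ÷ │     ┃
┃              ┃├───┼───┼───┼───┤     ┃
┃              ┃│ 4 │ 5 │ 6 │ × │     ┃
┃              ┃├───┼───┼───┼───┤     ┃
┃              ┃│ 1 │ 2 │ 3 │ - │     ┃


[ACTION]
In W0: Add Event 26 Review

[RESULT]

┏━━━━━━━━━━━━━━━━━━━━━━━━━━━━━━━━━━━━━━
┃ CalendarWidget                       
┠──────────────────────────────────────
┃            September 2023            
┃Mo Tu We Th Fr Sa Su                  
┃             1  2  3                  
┃[ 4]  5  6  7 ┏━━━━━━━━━━━━━━━━━━━━━━┓
┃11 12 13 14 15┃ Calculator           ┃
┃18 19 20 21 22┠──────────────────────┨
┃25 26* 27 28 2┃                     0┃
┃              ┃┌───┬───┬───┬───┐     ┃
┃              ┃│ 7 │ 8 │ 9 │ ÷ │     ┃
┃              ┃├───┼───┼───┼───┤     ┃
┃              ┃│ 4 │ 5 │ 6 │ × │     ┃
┃              ┃├───┼───┼───┼───┤     ┃
┃              ┃│ 1 │ 2 │ 3 │ - │     ┃


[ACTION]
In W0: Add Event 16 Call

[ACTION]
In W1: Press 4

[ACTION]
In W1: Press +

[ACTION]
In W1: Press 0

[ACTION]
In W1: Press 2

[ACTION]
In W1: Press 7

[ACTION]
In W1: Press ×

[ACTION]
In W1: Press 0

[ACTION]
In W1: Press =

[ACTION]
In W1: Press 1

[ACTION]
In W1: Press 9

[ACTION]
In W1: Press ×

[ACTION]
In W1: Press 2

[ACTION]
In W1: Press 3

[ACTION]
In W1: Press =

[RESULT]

┏━━━━━━━━━━━━━━━━━━━━━━━━━━━━━━━━━━━━━━
┃ CalendarWidget                       
┠──────────────────────────────────────
┃            September 2023            
┃Mo Tu We Th Fr Sa Su                  
┃             1  2  3                  
┃[ 4]  5  6  7 ┏━━━━━━━━━━━━━━━━━━━━━━┓
┃11 12 13 14 15┃ Calculator           ┃
┃18 19 20 21 22┠──────────────────────┨
┃25 26* 27 28 2┃                   437┃
┃              ┃┌───┬───┬───┬───┐     ┃
┃              ┃│ 7 │ 8 │ 9 │ ÷ │     ┃
┃              ┃├───┼───┼───┼───┤     ┃
┃              ┃│ 4 │ 5 │ 6 │ × │     ┃
┃              ┃├───┼───┼───┼───┤     ┃
┃              ┃│ 1 │ 2 │ 3 │ - │     ┃


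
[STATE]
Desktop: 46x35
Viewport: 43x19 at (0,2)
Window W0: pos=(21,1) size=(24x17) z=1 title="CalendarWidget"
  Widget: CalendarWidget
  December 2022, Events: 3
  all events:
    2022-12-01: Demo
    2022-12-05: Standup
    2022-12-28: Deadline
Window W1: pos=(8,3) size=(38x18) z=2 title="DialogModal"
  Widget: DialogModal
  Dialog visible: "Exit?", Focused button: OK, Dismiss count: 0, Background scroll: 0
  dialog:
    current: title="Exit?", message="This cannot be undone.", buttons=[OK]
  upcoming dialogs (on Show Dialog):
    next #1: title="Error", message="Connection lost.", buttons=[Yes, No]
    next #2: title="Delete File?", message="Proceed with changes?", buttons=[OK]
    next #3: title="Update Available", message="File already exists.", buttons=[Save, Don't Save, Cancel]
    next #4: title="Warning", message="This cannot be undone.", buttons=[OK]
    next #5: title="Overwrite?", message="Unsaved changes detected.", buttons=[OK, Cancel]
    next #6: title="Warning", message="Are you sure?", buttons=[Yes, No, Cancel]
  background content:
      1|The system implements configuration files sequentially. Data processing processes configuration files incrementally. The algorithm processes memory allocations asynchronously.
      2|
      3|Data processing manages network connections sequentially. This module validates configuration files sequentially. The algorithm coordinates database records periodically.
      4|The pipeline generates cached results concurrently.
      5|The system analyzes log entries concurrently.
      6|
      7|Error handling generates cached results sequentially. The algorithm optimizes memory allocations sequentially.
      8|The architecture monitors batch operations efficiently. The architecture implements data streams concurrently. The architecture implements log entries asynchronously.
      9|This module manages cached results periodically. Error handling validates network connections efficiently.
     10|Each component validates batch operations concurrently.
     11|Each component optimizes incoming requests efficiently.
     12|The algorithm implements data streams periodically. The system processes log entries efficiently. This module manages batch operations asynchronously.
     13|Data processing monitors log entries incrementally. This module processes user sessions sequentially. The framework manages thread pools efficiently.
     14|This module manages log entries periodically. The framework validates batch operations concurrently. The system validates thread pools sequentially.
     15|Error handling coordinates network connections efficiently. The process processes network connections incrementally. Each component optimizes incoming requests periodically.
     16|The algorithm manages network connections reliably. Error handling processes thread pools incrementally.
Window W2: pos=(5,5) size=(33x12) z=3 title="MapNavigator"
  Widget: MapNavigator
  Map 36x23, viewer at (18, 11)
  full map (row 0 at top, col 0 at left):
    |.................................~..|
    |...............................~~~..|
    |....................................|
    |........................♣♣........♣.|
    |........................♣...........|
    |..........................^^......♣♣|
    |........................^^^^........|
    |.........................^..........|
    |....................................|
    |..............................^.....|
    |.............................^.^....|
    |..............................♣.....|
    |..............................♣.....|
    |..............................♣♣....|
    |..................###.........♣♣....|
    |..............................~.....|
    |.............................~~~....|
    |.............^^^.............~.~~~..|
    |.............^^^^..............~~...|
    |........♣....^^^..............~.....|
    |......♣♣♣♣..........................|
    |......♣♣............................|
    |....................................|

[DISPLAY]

                     ┃ CalendarWidget      
        ┏━━━━━━━━━━━━━━━━━━━━━━━━━━━━━━━━━━
        ┃ DialogModal                      
     ┏━━━━━━━━━━━━━━━━━━━━━━━━━━━━━━━┓─────
     ┃ MapNavigator                  ┃ratio
     ┠───────────────────────────────┨     
     ┃......................^........┃rk co
     ┃...............................┃ resu
     ┃...........................^...┃─┐ co
     ┃..........................^.^..┃ │   
     ┃...............@...........♣...┃ │ re
     ┃...........................♣...┃ │ op
     ┃...........................♣♣..┃─┘lts
     ┃...............###.........♣♣..┃h ope
     ┗━━━━━━━━━━━━━━━━━━━━━━━━━━━━━━━┛ming 
        ┃The algorithm implements data stre
        ┃Data processing monitors log entri
        ┃This module manages log entries pe
        ┗━━━━━━━━━━━━━━━━━━━━━━━━━━━━━━━━━━


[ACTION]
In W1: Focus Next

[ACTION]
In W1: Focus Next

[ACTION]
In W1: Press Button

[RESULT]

                     ┃ CalendarWidget      
        ┏━━━━━━━━━━━━━━━━━━━━━━━━━━━━━━━━━━
        ┃ DialogModal                      
     ┏━━━━━━━━━━━━━━━━━━━━━━━━━━━━━━━┓─────
     ┃ MapNavigator                  ┃ratio
     ┠───────────────────────────────┨     
     ┃......................^........┃rk co
     ┃...............................┃ resu
     ┃...........................^...┃es co
     ┃..........................^.^..┃     
     ┃...............@...........♣...┃ed re
     ┃...........................♣...┃ch op
     ┃...........................♣♣..┃sults
     ┃...............###.........♣♣..┃h ope
     ┗━━━━━━━━━━━━━━━━━━━━━━━━━━━━━━━┛ming 
        ┃The algorithm implements data stre
        ┃Data processing monitors log entri
        ┃This module manages log entries pe
        ┗━━━━━━━━━━━━━━━━━━━━━━━━━━━━━━━━━━
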